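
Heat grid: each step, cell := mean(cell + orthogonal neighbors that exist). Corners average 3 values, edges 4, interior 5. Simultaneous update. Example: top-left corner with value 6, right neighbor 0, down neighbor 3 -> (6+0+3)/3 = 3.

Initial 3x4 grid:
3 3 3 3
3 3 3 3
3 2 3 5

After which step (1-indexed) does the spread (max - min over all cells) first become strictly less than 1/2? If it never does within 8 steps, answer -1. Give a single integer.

Step 1: max=11/3, min=8/3, spread=1
Step 2: max=125/36, min=101/36, spread=2/3
Step 3: max=715/216, min=1537/540, spread=167/360
  -> spread < 1/2 first at step 3
Step 4: max=210043/64800, min=46867/16200, spread=301/864
Step 5: max=12403157/3888000, min=1420399/486000, spread=69331/259200
Step 6: max=736796383/233280000, min=571965349/194400000, spread=252189821/1166400000
Step 7: max=43875594197/13996800000, min=34501774841/11664000000, spread=12367321939/69984000000
Step 8: max=2617986174223/839808000000, min=2079824628769/699840000000, spread=610983098501/4199040000000

Answer: 3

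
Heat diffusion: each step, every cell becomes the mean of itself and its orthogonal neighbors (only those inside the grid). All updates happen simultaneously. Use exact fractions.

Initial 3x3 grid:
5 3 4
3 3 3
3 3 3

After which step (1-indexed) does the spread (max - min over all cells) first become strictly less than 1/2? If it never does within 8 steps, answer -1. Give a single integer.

Step 1: max=15/4, min=3, spread=3/4
Step 2: max=131/36, min=3, spread=23/36
Step 3: max=1493/432, min=443/144, spread=41/108
  -> spread < 1/2 first at step 3
Step 4: max=88651/25920, min=7561/2400, spread=34961/129600
Step 5: max=5230997/1555200, min=1646299/518400, spread=2921/15552
Step 6: max=311766859/93312000, min=99820453/31104000, spread=24611/186624
Step 7: max=18577631573/5598720000, min=222954433/69120000, spread=207329/2239488
Step 8: max=1110465480331/335923200000, min=362877514277/111974400000, spread=1746635/26873856

Answer: 3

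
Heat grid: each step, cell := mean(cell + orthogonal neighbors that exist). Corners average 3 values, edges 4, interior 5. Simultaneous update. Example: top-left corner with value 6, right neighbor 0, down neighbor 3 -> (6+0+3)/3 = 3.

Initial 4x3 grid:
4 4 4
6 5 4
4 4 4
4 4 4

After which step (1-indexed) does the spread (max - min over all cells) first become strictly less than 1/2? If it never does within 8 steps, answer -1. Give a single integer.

Step 1: max=19/4, min=4, spread=3/4
Step 2: max=1111/240, min=4, spread=151/240
Step 3: max=4883/1080, min=973/240, spread=1009/2160
  -> spread < 1/2 first at step 3
Step 4: max=578381/129600, min=29567/7200, spread=1847/5184
Step 5: max=34424809/7776000, min=149089/36000, spread=444317/1555200
Step 6: max=2050548911/466560000, min=54068951/12960000, spread=4162667/18662400
Step 7: max=122397320749/27993600000, min=3261224909/777600000, spread=199728961/1119744000
Step 8: max=7312566169991/1679616000000, min=21835565059/5184000000, spread=1902744727/13436928000

Answer: 3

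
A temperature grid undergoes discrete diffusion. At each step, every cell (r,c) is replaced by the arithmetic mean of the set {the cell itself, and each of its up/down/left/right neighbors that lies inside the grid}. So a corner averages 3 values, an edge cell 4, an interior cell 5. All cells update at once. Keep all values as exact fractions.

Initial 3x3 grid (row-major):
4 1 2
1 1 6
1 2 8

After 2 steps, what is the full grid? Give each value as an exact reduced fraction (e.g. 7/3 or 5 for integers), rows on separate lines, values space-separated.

After step 1:
  2 2 3
  7/4 11/5 17/4
  4/3 3 16/3
After step 2:
  23/12 23/10 37/12
  437/240 66/25 887/240
  73/36 89/30 151/36

Answer: 23/12 23/10 37/12
437/240 66/25 887/240
73/36 89/30 151/36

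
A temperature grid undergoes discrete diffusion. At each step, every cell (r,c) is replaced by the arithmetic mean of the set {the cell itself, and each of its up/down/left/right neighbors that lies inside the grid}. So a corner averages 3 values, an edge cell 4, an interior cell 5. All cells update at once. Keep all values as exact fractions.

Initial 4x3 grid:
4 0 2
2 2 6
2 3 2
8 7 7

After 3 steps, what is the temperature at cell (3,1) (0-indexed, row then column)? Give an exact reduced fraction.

Answer: 23707/4800

Derivation:
Step 1: cell (3,1) = 25/4
Step 2: cell (3,1) = 409/80
Step 3: cell (3,1) = 23707/4800
Full grid after step 3:
  1727/720 8729/3600 2903/1080
  6791/2400 17929/6000 5587/1800
  28393/7200 981/250 14959/3600
  5081/1080 23707/4800 10427/2160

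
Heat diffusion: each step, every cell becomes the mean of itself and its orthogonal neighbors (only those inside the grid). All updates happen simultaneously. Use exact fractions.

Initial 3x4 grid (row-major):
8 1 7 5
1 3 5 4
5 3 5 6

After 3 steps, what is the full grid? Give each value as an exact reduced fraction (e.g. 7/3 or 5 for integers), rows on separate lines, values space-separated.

After step 1:
  10/3 19/4 9/2 16/3
  17/4 13/5 24/5 5
  3 4 19/4 5
After step 2:
  37/9 911/240 1163/240 89/18
  791/240 102/25 433/100 151/30
  15/4 287/80 371/80 59/12
After step 3:
  4033/1080 30299/7200 32249/7200 10673/2160
  54853/14400 22907/6000 3439/750 8651/1800
  319/90 3211/800 10483/2400 389/80

Answer: 4033/1080 30299/7200 32249/7200 10673/2160
54853/14400 22907/6000 3439/750 8651/1800
319/90 3211/800 10483/2400 389/80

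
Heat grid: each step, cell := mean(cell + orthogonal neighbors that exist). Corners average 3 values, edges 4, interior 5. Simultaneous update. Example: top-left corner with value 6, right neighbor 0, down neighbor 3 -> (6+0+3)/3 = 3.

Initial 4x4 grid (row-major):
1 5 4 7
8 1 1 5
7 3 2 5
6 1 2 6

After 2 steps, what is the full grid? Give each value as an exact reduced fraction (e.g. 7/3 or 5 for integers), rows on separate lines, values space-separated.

Answer: 35/9 229/60 56/15 169/36
1111/240 16/5 351/100 127/30
1063/240 18/5 61/20 239/60
41/9 793/240 761/240 139/36

Derivation:
After step 1:
  14/3 11/4 17/4 16/3
  17/4 18/5 13/5 9/2
  6 14/5 13/5 9/2
  14/3 3 11/4 13/3
After step 2:
  35/9 229/60 56/15 169/36
  1111/240 16/5 351/100 127/30
  1063/240 18/5 61/20 239/60
  41/9 793/240 761/240 139/36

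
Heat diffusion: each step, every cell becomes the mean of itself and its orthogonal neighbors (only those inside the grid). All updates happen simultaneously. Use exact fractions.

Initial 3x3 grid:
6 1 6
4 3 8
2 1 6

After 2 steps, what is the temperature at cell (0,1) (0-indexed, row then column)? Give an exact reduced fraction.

Step 1: cell (0,1) = 4
Step 2: cell (0,1) = 241/60
Full grid after step 2:
  137/36 241/60 59/12
  263/80 199/50 383/80
  109/36 103/30 55/12

Answer: 241/60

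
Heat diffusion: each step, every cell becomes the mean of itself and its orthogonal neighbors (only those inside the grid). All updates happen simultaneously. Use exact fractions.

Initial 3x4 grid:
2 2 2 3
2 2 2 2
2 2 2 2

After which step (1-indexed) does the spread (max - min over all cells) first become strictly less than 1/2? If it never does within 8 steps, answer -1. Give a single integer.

Answer: 1

Derivation:
Step 1: max=7/3, min=2, spread=1/3
  -> spread < 1/2 first at step 1
Step 2: max=41/18, min=2, spread=5/18
Step 3: max=473/216, min=2, spread=41/216
Step 4: max=56057/25920, min=2, spread=4217/25920
Step 5: max=3319549/1555200, min=14479/7200, spread=38417/311040
Step 6: max=197824211/93312000, min=290597/144000, spread=1903471/18662400
Step 7: max=11798429089/5598720000, min=8755759/4320000, spread=18038617/223948800
Step 8: max=705114582851/335923200000, min=790526759/388800000, spread=883978523/13436928000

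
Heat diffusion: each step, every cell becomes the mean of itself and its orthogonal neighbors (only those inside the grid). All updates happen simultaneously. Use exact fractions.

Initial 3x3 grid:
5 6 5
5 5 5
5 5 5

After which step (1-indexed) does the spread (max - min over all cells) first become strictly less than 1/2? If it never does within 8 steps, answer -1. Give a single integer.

Answer: 1

Derivation:
Step 1: max=16/3, min=5, spread=1/3
  -> spread < 1/2 first at step 1
Step 2: max=1267/240, min=5, spread=67/240
Step 3: max=11237/2160, min=1007/200, spread=1807/10800
Step 4: max=4477963/864000, min=27361/5400, spread=33401/288000
Step 5: max=40109933/7776000, min=2743391/540000, spread=3025513/38880000
Step 6: max=16016926867/3110400000, min=146755949/28800000, spread=53531/995328
Step 7: max=959152925849/186624000000, min=39671116051/7776000000, spread=450953/11943936
Step 8: max=57496103560603/11197440000000, min=4766608610519/933120000000, spread=3799043/143327232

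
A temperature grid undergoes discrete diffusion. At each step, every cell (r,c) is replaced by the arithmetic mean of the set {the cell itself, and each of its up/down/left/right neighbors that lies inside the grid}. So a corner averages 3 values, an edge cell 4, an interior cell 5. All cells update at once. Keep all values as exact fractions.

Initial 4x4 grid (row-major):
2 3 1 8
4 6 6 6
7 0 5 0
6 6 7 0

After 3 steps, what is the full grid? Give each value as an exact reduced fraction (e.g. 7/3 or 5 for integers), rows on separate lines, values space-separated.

After step 1:
  3 3 9/2 5
  19/4 19/5 24/5 5
  17/4 24/5 18/5 11/4
  19/3 19/4 9/2 7/3
After step 2:
  43/12 143/40 173/40 29/6
  79/20 423/100 217/50 351/80
  151/30 106/25 409/100 821/240
  46/9 1223/240 911/240 115/36
After step 3:
  1333/360 2357/600 2561/600 3251/720
  5039/1200 4067/1000 8549/2000 10189/2400
  16501/3600 27227/6000 2983/750 27167/7200
  10973/2160 32837/7200 29117/7200 937/270

Answer: 1333/360 2357/600 2561/600 3251/720
5039/1200 4067/1000 8549/2000 10189/2400
16501/3600 27227/6000 2983/750 27167/7200
10973/2160 32837/7200 29117/7200 937/270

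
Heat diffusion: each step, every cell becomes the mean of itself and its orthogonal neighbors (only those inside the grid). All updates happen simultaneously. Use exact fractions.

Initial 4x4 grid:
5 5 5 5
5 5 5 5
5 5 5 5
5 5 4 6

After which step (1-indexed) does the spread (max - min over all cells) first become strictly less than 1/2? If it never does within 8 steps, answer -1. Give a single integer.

Step 1: max=21/4, min=19/4, spread=1/2
Step 2: max=61/12, min=391/80, spread=47/240
  -> spread < 1/2 first at step 2
Step 3: max=12101/2400, min=11791/2400, spread=31/240
Step 4: max=120469/24000, min=106711/21600, spread=17111/216000
Step 5: max=1082189/216000, min=10696927/2160000, spread=124963/2160000
Step 6: max=21617363/4320000, min=96349447/19440000, spread=1857373/38880000
Step 7: max=194505817/38880000, min=4631053/933120, spread=2317913/58320000
Step 8: max=29155813247/5832000000, min=86881794511/17496000000, spread=58564523/1749600000

Answer: 2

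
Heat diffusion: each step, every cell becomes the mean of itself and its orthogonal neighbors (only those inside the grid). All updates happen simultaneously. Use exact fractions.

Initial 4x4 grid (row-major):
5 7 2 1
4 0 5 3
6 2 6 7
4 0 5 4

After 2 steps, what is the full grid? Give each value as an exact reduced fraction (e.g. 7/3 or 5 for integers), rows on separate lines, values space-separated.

After step 1:
  16/3 7/2 15/4 2
  15/4 18/5 16/5 4
  4 14/5 5 5
  10/3 11/4 15/4 16/3
After step 2:
  151/36 971/240 249/80 13/4
  1001/240 337/100 391/100 71/20
  833/240 363/100 79/20 29/6
  121/36 379/120 101/24 169/36

Answer: 151/36 971/240 249/80 13/4
1001/240 337/100 391/100 71/20
833/240 363/100 79/20 29/6
121/36 379/120 101/24 169/36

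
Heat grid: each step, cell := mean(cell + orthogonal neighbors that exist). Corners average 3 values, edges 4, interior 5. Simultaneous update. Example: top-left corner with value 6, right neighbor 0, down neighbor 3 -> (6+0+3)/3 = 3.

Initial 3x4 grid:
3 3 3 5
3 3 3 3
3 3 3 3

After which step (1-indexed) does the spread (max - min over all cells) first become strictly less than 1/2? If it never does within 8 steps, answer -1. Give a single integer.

Step 1: max=11/3, min=3, spread=2/3
Step 2: max=32/9, min=3, spread=5/9
Step 3: max=365/108, min=3, spread=41/108
  -> spread < 1/2 first at step 3
Step 4: max=43097/12960, min=3, spread=4217/12960
Step 5: max=2541949/777600, min=10879/3600, spread=38417/155520
Step 6: max=151168211/46656000, min=218597/72000, spread=1903471/9331200
Step 7: max=8999069089/2799360000, min=6595759/2160000, spread=18038617/111974400
Step 8: max=537152982851/167961600000, min=596126759/194400000, spread=883978523/6718464000

Answer: 3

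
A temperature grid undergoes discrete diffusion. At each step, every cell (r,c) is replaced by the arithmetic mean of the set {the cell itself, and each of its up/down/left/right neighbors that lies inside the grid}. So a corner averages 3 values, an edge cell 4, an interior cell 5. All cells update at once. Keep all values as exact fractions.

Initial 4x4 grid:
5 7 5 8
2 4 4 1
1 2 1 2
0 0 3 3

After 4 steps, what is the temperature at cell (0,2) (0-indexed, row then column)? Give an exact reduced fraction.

Step 1: cell (0,2) = 6
Step 2: cell (0,2) = 227/48
Step 3: cell (0,2) = 32857/7200
Step 4: cell (0,2) = 896971/216000
Full grid after step 4:
  124757/32400 890059/216000 896971/216000 269377/64800
  681379/216000 294719/90000 126887/36000 93677/27000
  449147/216000 415049/180000 223151/90000 7367/2700
  102323/64800 181171/108000 44143/21600 14281/6480

Answer: 896971/216000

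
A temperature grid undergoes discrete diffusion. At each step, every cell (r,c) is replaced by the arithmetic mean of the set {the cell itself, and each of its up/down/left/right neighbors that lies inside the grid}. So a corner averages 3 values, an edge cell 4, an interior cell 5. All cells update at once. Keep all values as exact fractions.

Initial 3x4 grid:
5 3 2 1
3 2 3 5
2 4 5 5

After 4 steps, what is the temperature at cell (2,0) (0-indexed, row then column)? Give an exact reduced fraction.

Answer: 35099/10800

Derivation:
Step 1: cell (2,0) = 3
Step 2: cell (2,0) = 37/12
Step 3: cell (2,0) = 77/24
Step 4: cell (2,0) = 35099/10800
Full grid after step 4:
  201169/64800 665413/216000 673753/216000 103247/32400
  342029/108000 580999/180000 75353/22500 1502621/432000
  35099/10800 10129/3000 64969/18000 80423/21600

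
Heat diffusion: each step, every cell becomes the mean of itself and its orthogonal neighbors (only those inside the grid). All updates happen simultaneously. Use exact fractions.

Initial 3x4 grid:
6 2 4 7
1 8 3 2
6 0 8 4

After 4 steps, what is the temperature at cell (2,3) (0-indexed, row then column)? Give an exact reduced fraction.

Answer: 274633/64800

Derivation:
Step 1: cell (2,3) = 14/3
Step 2: cell (2,3) = 149/36
Step 3: cell (2,3) = 1925/432
Step 4: cell (2,3) = 274633/64800
Full grid after step 4:
  178297/43200 36229/9000 233729/54000 17063/4050
  3380219/864000 1529911/360000 248081/60000 52517/12000
  532441/129600 867371/216000 938791/216000 274633/64800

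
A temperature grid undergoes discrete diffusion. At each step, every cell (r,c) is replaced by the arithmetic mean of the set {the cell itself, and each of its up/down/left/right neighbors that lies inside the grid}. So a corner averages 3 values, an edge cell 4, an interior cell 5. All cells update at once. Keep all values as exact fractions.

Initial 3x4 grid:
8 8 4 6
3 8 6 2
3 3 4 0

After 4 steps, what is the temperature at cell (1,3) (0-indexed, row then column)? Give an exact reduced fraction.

Answer: 588407/144000

Derivation:
Step 1: cell (1,3) = 7/2
Step 2: cell (1,3) = 143/40
Step 3: cell (1,3) = 9373/2400
Step 4: cell (1,3) = 588407/144000
Full grid after step 4:
  367919/64800 148801/27000 90569/18000 32681/7200
  2245381/432000 453727/90000 22589/5000 588407/144000
  17033/3600 320761/72000 290401/72000 39959/10800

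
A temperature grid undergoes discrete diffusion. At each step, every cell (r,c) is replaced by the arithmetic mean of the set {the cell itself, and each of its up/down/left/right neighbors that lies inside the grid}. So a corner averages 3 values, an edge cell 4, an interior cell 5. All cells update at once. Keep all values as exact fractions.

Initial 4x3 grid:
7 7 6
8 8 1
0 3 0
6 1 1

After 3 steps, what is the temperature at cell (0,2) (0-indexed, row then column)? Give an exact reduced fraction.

Step 1: cell (0,2) = 14/3
Step 2: cell (0,2) = 185/36
Step 3: cell (0,2) = 2701/540
Full grid after step 3:
  1663/270 3419/600 2701/540
  18829/3600 1181/250 3551/900
  14119/3600 6323/2000 4747/1800
  6359/2160 11897/4800 4039/2160

Answer: 2701/540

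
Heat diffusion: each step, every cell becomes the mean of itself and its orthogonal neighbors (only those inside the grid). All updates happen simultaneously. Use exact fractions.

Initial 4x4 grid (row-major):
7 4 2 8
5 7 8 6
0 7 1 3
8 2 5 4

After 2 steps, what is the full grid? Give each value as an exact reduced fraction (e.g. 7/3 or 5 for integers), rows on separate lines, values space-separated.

Answer: 181/36 661/120 619/120 205/36
1277/240 483/100 551/100 1193/240
989/240 249/50 39/10 371/80
83/18 457/120 173/40 7/2

Derivation:
After step 1:
  16/3 5 11/2 16/3
  19/4 31/5 24/5 25/4
  5 17/5 24/5 7/2
  10/3 11/2 3 4
After step 2:
  181/36 661/120 619/120 205/36
  1277/240 483/100 551/100 1193/240
  989/240 249/50 39/10 371/80
  83/18 457/120 173/40 7/2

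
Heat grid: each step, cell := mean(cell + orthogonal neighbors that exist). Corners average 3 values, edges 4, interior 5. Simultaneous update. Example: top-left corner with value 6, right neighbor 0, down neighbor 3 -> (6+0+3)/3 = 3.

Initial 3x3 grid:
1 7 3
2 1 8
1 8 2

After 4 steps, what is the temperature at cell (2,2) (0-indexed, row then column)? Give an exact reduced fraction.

Answer: 29743/7200

Derivation:
Step 1: cell (2,2) = 6
Step 2: cell (2,2) = 25/6
Step 3: cell (2,2) = 1657/360
Step 4: cell (2,2) = 29743/7200
Full grid after step 4:
  428599/129600 846827/216000 88679/21600
  1005061/288000 147219/40000 628843/144000
  433499/129600 213613/54000 29743/7200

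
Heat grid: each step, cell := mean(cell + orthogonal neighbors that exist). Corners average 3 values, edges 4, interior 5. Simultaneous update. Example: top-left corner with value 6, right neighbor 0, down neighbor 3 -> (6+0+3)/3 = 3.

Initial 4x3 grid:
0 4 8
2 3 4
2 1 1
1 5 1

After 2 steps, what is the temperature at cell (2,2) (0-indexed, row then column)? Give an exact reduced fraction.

Answer: 629/240

Derivation:
Step 1: cell (2,2) = 7/4
Step 2: cell (2,2) = 629/240
Full grid after step 2:
  5/2 833/240 157/36
  161/80 147/50 833/240
  499/240 209/100 629/240
  37/18 47/20 73/36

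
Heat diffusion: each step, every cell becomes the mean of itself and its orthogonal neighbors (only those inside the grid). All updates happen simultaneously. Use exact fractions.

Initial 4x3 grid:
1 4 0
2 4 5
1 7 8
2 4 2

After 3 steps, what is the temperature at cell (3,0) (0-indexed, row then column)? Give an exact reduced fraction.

Answer: 7163/2160

Derivation:
Step 1: cell (3,0) = 7/3
Step 2: cell (3,0) = 109/36
Step 3: cell (3,0) = 7163/2160
Full grid after step 3:
  5849/2160 42829/14400 209/60
  10531/3600 2707/750 9479/2400
  2989/900 3911/1000 32437/7200
  7163/2160 19013/4800 4799/1080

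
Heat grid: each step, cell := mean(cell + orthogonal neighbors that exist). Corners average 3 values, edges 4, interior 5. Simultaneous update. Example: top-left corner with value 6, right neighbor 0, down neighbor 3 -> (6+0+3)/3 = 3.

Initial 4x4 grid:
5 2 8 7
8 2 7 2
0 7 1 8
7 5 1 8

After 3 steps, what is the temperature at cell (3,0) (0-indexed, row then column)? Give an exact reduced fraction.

Answer: 77/18

Derivation:
Step 1: cell (3,0) = 4
Step 2: cell (3,0) = 29/6
Step 3: cell (3,0) = 77/18
Full grid after step 3:
  1717/360 3693/800 1525/288 575/108
  10379/2400 4783/1000 1403/300 7739/1440
  443/96 104/25 14441/3000 34543/7200
  77/18 731/160 31543/7200 5339/1080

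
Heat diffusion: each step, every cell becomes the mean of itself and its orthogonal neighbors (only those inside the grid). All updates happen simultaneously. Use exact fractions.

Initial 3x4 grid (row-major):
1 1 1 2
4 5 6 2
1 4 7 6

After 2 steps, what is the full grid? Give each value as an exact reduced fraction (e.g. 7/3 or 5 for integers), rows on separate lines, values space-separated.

After step 1:
  2 2 5/2 5/3
  11/4 4 21/5 4
  3 17/4 23/4 5
After step 2:
  9/4 21/8 311/120 49/18
  47/16 86/25 409/100 223/60
  10/3 17/4 24/5 59/12

Answer: 9/4 21/8 311/120 49/18
47/16 86/25 409/100 223/60
10/3 17/4 24/5 59/12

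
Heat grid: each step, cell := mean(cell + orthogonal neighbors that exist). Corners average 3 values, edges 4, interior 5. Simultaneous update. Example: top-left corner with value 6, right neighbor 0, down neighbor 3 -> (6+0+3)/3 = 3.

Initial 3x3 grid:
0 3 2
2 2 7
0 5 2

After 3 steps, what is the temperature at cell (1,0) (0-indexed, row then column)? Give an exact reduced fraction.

Step 1: cell (1,0) = 1
Step 2: cell (1,0) = 11/5
Step 3: cell (1,0) = 2383/1200
Full grid after step 3:
  4663/2160 34871/14400 146/45
  2383/1200 17527/6000 45821/14400
  5273/2160 4369/1600 3809/1080

Answer: 2383/1200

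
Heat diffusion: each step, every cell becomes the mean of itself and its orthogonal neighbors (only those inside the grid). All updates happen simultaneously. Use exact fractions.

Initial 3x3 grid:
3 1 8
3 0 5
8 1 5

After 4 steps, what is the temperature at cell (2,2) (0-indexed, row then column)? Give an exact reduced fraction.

Answer: 11777/3240

Derivation:
Step 1: cell (2,2) = 11/3
Step 2: cell (2,2) = 35/9
Step 3: cell (2,2) = 98/27
Step 4: cell (2,2) = 11777/3240
Full grid after step 4:
  41083/12960 11819/3600 46013/12960
  275231/86400 122897/36000 306881/86400
  7243/2160 296431/86400 11777/3240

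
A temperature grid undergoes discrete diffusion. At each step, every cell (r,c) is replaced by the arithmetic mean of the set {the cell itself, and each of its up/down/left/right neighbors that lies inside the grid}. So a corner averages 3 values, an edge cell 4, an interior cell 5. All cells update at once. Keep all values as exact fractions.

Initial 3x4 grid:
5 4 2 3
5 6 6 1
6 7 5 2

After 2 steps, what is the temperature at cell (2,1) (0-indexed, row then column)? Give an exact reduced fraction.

Step 1: cell (2,1) = 6
Step 2: cell (2,1) = 113/20
Full grid after step 2:
  173/36 137/30 7/2 35/12
  653/120 507/100 427/100 35/12
  35/6 113/20 53/12 32/9

Answer: 113/20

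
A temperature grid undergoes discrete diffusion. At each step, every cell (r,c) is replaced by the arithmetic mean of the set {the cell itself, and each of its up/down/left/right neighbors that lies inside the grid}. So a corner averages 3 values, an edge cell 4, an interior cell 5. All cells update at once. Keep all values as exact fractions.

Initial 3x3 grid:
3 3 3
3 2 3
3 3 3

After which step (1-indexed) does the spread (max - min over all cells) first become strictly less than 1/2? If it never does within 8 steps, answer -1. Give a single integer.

Step 1: max=3, min=11/4, spread=1/4
  -> spread < 1/2 first at step 1
Step 2: max=231/80, min=69/25, spread=51/400
Step 3: max=1033/360, min=13577/4800, spread=589/14400
Step 4: max=822919/288000, min=85057/30000, spread=31859/1440000
Step 5: max=5135279/1800000, min=49148393/17280000, spread=751427/86400000
Step 6: max=2955336871/1036800000, min=307365313/108000000, spread=23149331/5184000000
Step 7: max=18465068111/6480000000, min=177141345737/62208000000, spread=616540643/311040000000
Step 8: max=10633507991239/3732480000000, min=1107287546017/388800000000, spread=17737747379/18662400000000

Answer: 1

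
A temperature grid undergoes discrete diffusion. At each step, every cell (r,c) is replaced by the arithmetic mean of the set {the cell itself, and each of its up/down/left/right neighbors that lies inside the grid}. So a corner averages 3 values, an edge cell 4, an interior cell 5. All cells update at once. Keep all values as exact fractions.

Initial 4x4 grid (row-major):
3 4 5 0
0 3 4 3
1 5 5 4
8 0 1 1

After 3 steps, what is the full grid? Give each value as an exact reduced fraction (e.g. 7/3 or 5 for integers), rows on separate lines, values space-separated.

Answer: 6077/2160 2207/720 2311/720 341/108
4021/1440 18827/6000 4861/1500 2233/720
7291/2400 3021/1000 6237/2000 1157/400
1063/360 7331/2400 6587/2400 1931/720

Derivation:
After step 1:
  7/3 15/4 13/4 8/3
  7/4 16/5 4 11/4
  7/2 14/5 19/5 13/4
  3 7/2 7/4 2
After step 2:
  47/18 47/15 41/12 26/9
  647/240 31/10 17/5 19/6
  221/80 84/25 78/25 59/20
  10/3 221/80 221/80 7/3
After step 3:
  6077/2160 2207/720 2311/720 341/108
  4021/1440 18827/6000 4861/1500 2233/720
  7291/2400 3021/1000 6237/2000 1157/400
  1063/360 7331/2400 6587/2400 1931/720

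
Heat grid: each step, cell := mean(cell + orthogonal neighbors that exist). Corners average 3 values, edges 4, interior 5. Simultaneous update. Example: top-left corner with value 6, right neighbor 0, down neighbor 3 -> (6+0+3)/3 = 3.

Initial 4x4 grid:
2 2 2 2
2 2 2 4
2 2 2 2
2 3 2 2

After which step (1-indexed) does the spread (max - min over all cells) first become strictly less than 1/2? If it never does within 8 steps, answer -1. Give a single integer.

Answer: 3

Derivation:
Step 1: max=8/3, min=2, spread=2/3
Step 2: max=151/60, min=2, spread=31/60
Step 3: max=1291/540, min=2, spread=211/540
  -> spread < 1/2 first at step 3
Step 4: max=125779/54000, min=154/75, spread=14899/54000
Step 5: max=1114909/486000, min=2329/1125, spread=108781/486000
Step 6: max=110253031/48600000, min=125971/60000, spread=8216521/48600000
Step 7: max=984150361/437400000, min=856103/405000, spread=59559121/437400000
Step 8: max=97947178939/43740000000, min=1034959357/486000000, spread=4800836809/43740000000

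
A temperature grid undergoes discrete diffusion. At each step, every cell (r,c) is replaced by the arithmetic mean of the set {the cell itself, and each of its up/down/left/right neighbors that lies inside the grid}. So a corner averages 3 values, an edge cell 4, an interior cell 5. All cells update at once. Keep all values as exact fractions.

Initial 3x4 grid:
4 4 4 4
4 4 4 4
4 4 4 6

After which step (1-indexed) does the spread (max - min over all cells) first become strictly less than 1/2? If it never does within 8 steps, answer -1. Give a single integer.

Answer: 3

Derivation:
Step 1: max=14/3, min=4, spread=2/3
Step 2: max=41/9, min=4, spread=5/9
Step 3: max=473/108, min=4, spread=41/108
  -> spread < 1/2 first at step 3
Step 4: max=56057/12960, min=4, spread=4217/12960
Step 5: max=3319549/777600, min=14479/3600, spread=38417/155520
Step 6: max=197824211/46656000, min=290597/72000, spread=1903471/9331200
Step 7: max=11798429089/2799360000, min=8755759/2160000, spread=18038617/111974400
Step 8: max=705114582851/167961600000, min=790526759/194400000, spread=883978523/6718464000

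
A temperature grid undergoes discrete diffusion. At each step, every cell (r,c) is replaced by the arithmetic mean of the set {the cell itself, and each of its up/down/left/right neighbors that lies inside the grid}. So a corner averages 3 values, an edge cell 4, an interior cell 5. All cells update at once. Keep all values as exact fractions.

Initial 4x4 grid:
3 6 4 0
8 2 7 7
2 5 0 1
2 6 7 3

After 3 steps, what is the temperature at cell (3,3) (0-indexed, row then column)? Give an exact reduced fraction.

Step 1: cell (3,3) = 11/3
Step 2: cell (3,3) = 125/36
Step 3: cell (3,3) = 805/216
Full grid after step 3:
  631/135 3857/900 953/225 817/216
  1891/450 6703/1500 11609/3000 13763/3600
  3817/900 5807/1500 11969/3000 2539/720
  209/54 3727/900 169/45 805/216

Answer: 805/216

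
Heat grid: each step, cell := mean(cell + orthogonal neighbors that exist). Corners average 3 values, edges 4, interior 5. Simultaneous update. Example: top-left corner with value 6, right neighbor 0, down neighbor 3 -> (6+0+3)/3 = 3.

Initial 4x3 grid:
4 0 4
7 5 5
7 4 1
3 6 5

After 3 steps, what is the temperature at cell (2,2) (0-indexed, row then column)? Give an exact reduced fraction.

Step 1: cell (2,2) = 15/4
Step 2: cell (2,2) = 161/40
Step 3: cell (2,2) = 4873/1200
Full grid after step 3:
  8977/2160 55421/14400 281/80
  8317/1800 24829/6000 4603/1200
  8747/1800 6791/1500 4873/1200
  5353/1080 32723/7200 763/180

Answer: 4873/1200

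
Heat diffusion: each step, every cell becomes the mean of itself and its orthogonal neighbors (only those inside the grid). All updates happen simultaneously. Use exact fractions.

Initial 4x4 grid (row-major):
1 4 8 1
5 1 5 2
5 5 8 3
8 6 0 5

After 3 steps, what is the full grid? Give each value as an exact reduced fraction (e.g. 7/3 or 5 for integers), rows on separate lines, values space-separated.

After step 1:
  10/3 7/2 9/2 11/3
  3 4 24/5 11/4
  23/4 5 21/5 9/2
  19/3 19/4 19/4 8/3
After step 2:
  59/18 23/6 247/60 131/36
  193/48 203/50 81/20 943/240
  241/48 237/50 93/20 847/240
  101/18 125/24 491/120 143/36
After step 3:
  1603/432 13759/3600 563/144 8413/2160
  29483/7200 4969/1200 24967/6000 5453/1440
  34907/7200 5683/1200 25273/6000 5789/1440
  2281/432 8843/1800 1613/360 8347/2160

Answer: 1603/432 13759/3600 563/144 8413/2160
29483/7200 4969/1200 24967/6000 5453/1440
34907/7200 5683/1200 25273/6000 5789/1440
2281/432 8843/1800 1613/360 8347/2160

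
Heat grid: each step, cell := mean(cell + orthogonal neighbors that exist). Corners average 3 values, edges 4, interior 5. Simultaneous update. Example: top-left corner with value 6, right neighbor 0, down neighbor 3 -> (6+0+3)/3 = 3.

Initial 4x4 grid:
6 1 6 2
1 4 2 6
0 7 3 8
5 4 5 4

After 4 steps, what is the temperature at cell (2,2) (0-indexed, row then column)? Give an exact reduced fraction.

Step 1: cell (2,2) = 5
Step 2: cell (2,2) = 441/100
Step 3: cell (2,2) = 6721/1500
Step 4: cell (2,2) = 195871/45000
Full grid after step 4:
  26441/8100 46711/13500 104771/27000 266797/64800
  89807/27000 81533/22500 145739/36000 944143/216000
  10621/3000 233887/60000 195871/45000 1009231/216000
  81557/21600 97493/24000 987061/216000 77677/16200

Answer: 195871/45000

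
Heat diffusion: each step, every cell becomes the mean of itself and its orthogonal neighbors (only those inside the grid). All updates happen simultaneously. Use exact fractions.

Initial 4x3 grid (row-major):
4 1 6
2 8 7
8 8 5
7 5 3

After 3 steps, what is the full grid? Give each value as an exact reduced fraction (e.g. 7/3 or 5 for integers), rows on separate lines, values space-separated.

After step 1:
  7/3 19/4 14/3
  11/2 26/5 13/2
  25/4 34/5 23/4
  20/3 23/4 13/3
After step 2:
  151/36 339/80 191/36
  1157/240 23/4 1327/240
  1513/240 119/20 1403/240
  56/9 471/80 95/18
After step 3:
  4771/1080 1559/320 2713/540
  1517/288 2103/400 1615/288
  8387/1440 2379/400 8137/1440
  6629/1080 1867/320 1531/270

Answer: 4771/1080 1559/320 2713/540
1517/288 2103/400 1615/288
8387/1440 2379/400 8137/1440
6629/1080 1867/320 1531/270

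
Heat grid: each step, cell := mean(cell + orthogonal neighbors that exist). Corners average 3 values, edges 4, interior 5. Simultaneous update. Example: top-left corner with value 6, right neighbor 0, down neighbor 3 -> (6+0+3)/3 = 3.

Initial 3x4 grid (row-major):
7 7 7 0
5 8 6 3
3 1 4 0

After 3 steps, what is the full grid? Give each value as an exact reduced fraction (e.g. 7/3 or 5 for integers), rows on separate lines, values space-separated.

After step 1:
  19/3 29/4 5 10/3
  23/4 27/5 28/5 9/4
  3 4 11/4 7/3
After step 2:
  58/9 1439/240 1271/240 127/36
  1229/240 28/5 21/5 811/240
  17/4 303/80 881/240 22/9
After step 3:
  3161/540 8401/1440 6847/1440 4393/1080
  15419/2880 5929/1200 1063/240 9757/2880
  1579/360 2077/480 5077/1440 1709/540

Answer: 3161/540 8401/1440 6847/1440 4393/1080
15419/2880 5929/1200 1063/240 9757/2880
1579/360 2077/480 5077/1440 1709/540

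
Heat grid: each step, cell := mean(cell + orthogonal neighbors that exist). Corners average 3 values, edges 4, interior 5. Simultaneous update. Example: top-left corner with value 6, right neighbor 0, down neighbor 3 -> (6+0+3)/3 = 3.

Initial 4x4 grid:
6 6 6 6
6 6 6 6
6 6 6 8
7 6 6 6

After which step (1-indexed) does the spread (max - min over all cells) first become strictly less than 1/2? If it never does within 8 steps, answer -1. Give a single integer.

Step 1: max=20/3, min=6, spread=2/3
Step 2: max=391/60, min=6, spread=31/60
Step 3: max=13849/2160, min=6, spread=889/2160
  -> spread < 1/2 first at step 3
Step 4: max=410539/64800, min=1735/288, spread=5041/16200
Step 5: max=12283777/1944000, min=435679/72000, spread=130111/486000
Step 6: max=366632503/58320000, min=39289931/6480000, spread=3255781/14580000
Step 7: max=10970164849/1749600000, min=236460521/38880000, spread=82360351/437400000
Step 8: max=328162123639/52488000000, min=263262397/43200000, spread=2074577821/13122000000

Answer: 3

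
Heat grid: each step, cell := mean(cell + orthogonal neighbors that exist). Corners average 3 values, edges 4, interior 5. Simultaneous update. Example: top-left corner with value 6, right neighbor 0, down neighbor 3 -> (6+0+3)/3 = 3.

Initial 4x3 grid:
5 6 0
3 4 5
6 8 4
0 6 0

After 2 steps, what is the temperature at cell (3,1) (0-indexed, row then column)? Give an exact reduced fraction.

Step 1: cell (3,1) = 7/2
Step 2: cell (3,1) = 493/120
Full grid after step 2:
  155/36 1037/240 32/9
  1117/240 223/50 491/120
  367/80 114/25 493/120
  47/12 493/120 133/36

Answer: 493/120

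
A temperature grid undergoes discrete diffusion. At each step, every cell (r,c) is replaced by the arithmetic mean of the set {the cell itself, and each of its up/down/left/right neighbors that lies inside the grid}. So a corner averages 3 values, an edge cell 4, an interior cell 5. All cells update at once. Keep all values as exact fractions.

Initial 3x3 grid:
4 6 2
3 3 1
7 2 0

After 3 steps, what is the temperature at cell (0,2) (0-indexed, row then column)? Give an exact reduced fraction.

Answer: 403/144

Derivation:
Step 1: cell (0,2) = 3
Step 2: cell (0,2) = 11/4
Step 3: cell (0,2) = 403/144
Full grid after step 3:
  415/108 9707/2880 403/144
  10697/2880 1847/600 1177/480
  499/144 343/120 161/72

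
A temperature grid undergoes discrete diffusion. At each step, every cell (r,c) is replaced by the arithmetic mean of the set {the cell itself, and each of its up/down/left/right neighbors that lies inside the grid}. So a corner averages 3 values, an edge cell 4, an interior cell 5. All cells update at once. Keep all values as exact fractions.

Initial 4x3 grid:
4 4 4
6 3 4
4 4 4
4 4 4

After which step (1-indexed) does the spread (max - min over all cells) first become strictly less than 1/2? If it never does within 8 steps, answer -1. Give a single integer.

Step 1: max=14/3, min=15/4, spread=11/12
Step 2: max=1057/240, min=23/6, spread=137/240
Step 3: max=4601/1080, min=1879/480, spread=1493/4320
  -> spread < 1/2 first at step 3
Step 4: max=181007/43200, min=19031/4800, spread=152/675
Step 5: max=6455243/1555200, min=86293/21600, spread=242147/1555200
Step 6: max=160274417/38880000, min=8668409/2160000, spread=848611/7776000
Step 7: max=23001809207/5598720000, min=208689469/51840000, spread=92669311/1119744000
Step 8: max=1375661942053/335923200000, min=37670304673/9331200000, spread=781238953/13436928000

Answer: 3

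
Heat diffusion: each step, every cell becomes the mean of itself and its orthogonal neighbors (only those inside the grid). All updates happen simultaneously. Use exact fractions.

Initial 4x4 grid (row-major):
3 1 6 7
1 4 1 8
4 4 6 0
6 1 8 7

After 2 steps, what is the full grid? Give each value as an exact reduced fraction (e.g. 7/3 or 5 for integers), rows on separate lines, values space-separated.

Answer: 49/18 667/240 77/16 59/12
637/240 7/2 15/4 85/16
853/240 183/50 467/100 361/80
73/18 1063/240 381/80 21/4

Derivation:
After step 1:
  5/3 7/2 15/4 7
  3 11/5 5 4
  15/4 19/5 19/5 21/4
  11/3 19/4 11/2 5
After step 2:
  49/18 667/240 77/16 59/12
  637/240 7/2 15/4 85/16
  853/240 183/50 467/100 361/80
  73/18 1063/240 381/80 21/4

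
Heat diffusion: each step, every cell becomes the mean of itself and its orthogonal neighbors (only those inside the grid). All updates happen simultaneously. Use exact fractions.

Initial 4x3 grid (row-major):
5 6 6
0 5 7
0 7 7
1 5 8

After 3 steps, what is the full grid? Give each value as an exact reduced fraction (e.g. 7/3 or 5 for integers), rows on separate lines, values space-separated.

Answer: 443/108 11911/2400 625/108
6667/1800 4859/1000 20959/3600
703/200 28099/6000 21329/3600
847/240 68441/14400 12463/2160

Derivation:
After step 1:
  11/3 11/2 19/3
  5/2 5 25/4
  2 24/5 29/4
  2 21/4 20/3
After step 2:
  35/9 41/8 217/36
  79/24 481/100 149/24
  113/40 243/50 749/120
  37/12 1123/240 115/18
After step 3:
  443/108 11911/2400 625/108
  6667/1800 4859/1000 20959/3600
  703/200 28099/6000 21329/3600
  847/240 68441/14400 12463/2160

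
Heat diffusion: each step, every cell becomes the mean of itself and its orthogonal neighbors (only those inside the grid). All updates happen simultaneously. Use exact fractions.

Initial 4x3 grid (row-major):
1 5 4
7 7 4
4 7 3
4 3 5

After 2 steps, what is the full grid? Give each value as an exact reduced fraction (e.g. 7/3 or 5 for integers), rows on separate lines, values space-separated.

Answer: 40/9 227/48 157/36
247/48 243/50 235/48
1123/240 129/25 1063/240
167/36 1013/240 79/18

Derivation:
After step 1:
  13/3 17/4 13/3
  19/4 6 9/2
  11/2 24/5 19/4
  11/3 19/4 11/3
After step 2:
  40/9 227/48 157/36
  247/48 243/50 235/48
  1123/240 129/25 1063/240
  167/36 1013/240 79/18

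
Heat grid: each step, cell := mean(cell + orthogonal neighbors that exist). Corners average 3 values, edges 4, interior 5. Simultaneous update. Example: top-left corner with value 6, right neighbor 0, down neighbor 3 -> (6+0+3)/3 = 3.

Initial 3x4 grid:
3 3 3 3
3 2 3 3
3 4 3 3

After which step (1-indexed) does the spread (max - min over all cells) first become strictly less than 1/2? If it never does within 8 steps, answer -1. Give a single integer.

Answer: 2

Derivation:
Step 1: max=10/3, min=11/4, spread=7/12
Step 2: max=151/48, min=17/6, spread=5/16
  -> spread < 1/2 first at step 2
Step 3: max=331/108, min=6911/2400, spread=4001/21600
Step 4: max=655241/216000, min=13993/4800, spread=6389/54000
Step 5: max=50903/16875, min=176119/60000, spread=1753/21600
Step 6: max=116845483/38880000, min=458503307/155520000, spread=71029/1244160
Step 7: max=2913492413/972000000, min=11500152527/3888000000, spread=410179/10368000
Step 8: max=418947613423/139968000000, min=1658660580067/559872000000, spread=45679663/1492992000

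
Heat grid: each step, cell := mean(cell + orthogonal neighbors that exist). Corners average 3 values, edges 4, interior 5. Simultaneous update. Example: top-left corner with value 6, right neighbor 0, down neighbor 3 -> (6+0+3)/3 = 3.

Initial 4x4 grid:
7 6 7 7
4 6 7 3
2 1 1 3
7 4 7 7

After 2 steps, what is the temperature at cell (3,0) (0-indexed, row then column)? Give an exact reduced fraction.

Step 1: cell (3,0) = 13/3
Step 2: cell (3,0) = 151/36
Full grid after step 2:
  203/36 1423/240 1423/240 209/36
  1123/240 473/100 503/100 569/120
  923/240 393/100 393/100 539/120
  151/36 499/120 569/120 167/36

Answer: 151/36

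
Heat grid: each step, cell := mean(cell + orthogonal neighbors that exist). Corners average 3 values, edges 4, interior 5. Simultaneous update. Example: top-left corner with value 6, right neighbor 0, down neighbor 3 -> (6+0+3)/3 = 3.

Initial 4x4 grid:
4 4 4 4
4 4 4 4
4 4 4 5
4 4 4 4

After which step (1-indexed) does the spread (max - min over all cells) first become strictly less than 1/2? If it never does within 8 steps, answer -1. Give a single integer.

Step 1: max=13/3, min=4, spread=1/3
  -> spread < 1/2 first at step 1
Step 2: max=511/120, min=4, spread=31/120
Step 3: max=4531/1080, min=4, spread=211/1080
Step 4: max=448843/108000, min=4, spread=16843/108000
Step 5: max=4026643/972000, min=36079/9000, spread=130111/972000
Step 6: max=120282367/29160000, min=2167159/540000, spread=3255781/29160000
Step 7: max=3599553691/874800000, min=2171107/540000, spread=82360351/874800000
Step 8: max=107727316891/26244000000, min=391306441/97200000, spread=2074577821/26244000000

Answer: 1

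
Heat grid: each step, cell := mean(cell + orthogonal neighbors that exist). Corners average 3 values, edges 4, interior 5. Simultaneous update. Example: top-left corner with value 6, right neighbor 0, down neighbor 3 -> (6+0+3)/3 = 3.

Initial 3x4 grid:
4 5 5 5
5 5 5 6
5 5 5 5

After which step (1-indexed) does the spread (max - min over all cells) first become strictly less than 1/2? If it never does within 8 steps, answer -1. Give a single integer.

Step 1: max=16/3, min=14/3, spread=2/3
Step 2: max=1267/240, min=85/18, spread=401/720
Step 3: max=11237/2160, min=1039/216, spread=847/2160
  -> spread < 1/2 first at step 3
Step 4: max=4466011/864000, min=629219/129600, spread=813653/2592000
Step 5: max=40010501/7776000, min=38016271/7776000, spread=199423/777600
Step 6: max=2390194399/466560000, min=2293278449/466560000, spread=1938319/9331200
Step 7: max=142936290341/27993600000, min=138148900891/27993600000, spread=95747789/559872000
Step 8: max=8551033997119/1679616000000, min=8316028214369/1679616000000, spread=940023131/6718464000

Answer: 3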